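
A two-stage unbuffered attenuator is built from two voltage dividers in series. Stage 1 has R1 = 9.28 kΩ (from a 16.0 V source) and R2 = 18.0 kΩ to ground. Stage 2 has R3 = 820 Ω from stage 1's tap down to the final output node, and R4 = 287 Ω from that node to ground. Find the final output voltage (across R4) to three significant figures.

V_out ≈ 0.419 V

Stage 2 presents R3+R4 = 1107 Ω as a load on stage 1's tap.
Stage 1's lower leg becomes R2‖(R3+R4) = 1043 Ω, so V_mid = 16.0 × 1043/10320 = 1.616 V.
Stage 2 is itself unloaded: V_out = V_mid × R4/(R3+R4) = 1.616 × 287/1107 = 0.419 V.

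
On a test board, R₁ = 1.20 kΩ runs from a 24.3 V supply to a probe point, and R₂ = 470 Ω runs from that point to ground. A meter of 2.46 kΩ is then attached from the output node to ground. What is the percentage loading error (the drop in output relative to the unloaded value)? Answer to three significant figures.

12.1 %

The divider's output (Thévenin) resistance is R₁‖R₂ = 337.7 Ω.
Fractional drop under load = R_th/(R_th + R_L) = 337.7 / (337.7 + 2460) = 0.1207.
So the output falls by 12.1 %.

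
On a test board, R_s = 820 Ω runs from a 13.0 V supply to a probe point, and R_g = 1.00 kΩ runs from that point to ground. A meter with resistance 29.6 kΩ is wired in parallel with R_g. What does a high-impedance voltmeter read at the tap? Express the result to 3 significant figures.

V_out ≈ 7.04 V

The load sits in parallel with R_g: R_g‖R_L = (1000 × 29600) / (1000 + 29600) = 967.3 Ω.
V_out = 13.0 × 967.3 / (820 + 967.3) = 13.0 × 967.3/1787 = 7.04 V.
(Unloaded it would have been 7.14 V.)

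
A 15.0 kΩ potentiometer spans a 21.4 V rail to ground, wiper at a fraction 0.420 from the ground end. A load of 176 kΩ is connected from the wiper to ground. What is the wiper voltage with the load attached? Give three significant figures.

V ≈ 8.81 V

The wiper splits the pot into (1−α)R = 8.700 kΩ above and αR = 6.300 kΩ below.
Lower section ‖ load = 6.082 kΩ.
V_wiper = 21.4 × 6.082/(8.700 + 6.082) = 8.81 V.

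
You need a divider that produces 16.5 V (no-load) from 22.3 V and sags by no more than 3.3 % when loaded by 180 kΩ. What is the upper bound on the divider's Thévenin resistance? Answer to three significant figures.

Loading drop = R_th/(R_th + R_L) ≤ 0.0330, so R_th ≤ R_L · ε/(1−ε) = 180 kΩ × 0.0330/0.9670 = 6.14 kΩ.
(Any R1, R2 with R2/(R1+R2) = 0.740 and R1‖R2 ≤ 6.14 kΩ will meet the spec.)

R_th ≤ 6.14 kΩ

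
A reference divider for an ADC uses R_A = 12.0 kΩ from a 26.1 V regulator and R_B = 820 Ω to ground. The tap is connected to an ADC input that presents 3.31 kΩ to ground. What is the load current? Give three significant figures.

I_L ≈ 0.409 mA

R_B‖R_L = 657.2 Ω; V_out = 26.1 × 657.2/12660 = 1.355 V.
I_L = V_out / R_L = 1.355 / 3.31 kΩ = 0.409 mA.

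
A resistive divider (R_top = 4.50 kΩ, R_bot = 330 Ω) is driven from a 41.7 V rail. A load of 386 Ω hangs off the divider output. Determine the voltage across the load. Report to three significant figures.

The load sits in parallel with R_bot: R_bot‖R_L = (330 × 386) / (330 + 386) = 177.9 Ω.
V_out = 41.7 × 177.9 / (4500 + 177.9) = 41.7 × 177.9/4678 = 1.59 V.
(Unloaded it would have been 2.85 V.)

V_out ≈ 1.59 V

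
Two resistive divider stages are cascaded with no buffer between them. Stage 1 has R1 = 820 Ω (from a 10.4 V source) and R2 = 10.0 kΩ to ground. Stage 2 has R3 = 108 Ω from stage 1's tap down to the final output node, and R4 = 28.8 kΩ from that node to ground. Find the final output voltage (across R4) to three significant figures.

Stage 2 presents R3+R4 = 28910 Ω as a load on stage 1's tap.
Stage 1's lower leg becomes R2‖(R3+R4) = 7430 Ω, so V_mid = 10.4 × 7430/8250 = 9.366 V.
Stage 2 is itself unloaded: V_out = V_mid × R4/(R3+R4) = 9.366 × 28800/28910 = 9.33 V.

V_out ≈ 9.33 V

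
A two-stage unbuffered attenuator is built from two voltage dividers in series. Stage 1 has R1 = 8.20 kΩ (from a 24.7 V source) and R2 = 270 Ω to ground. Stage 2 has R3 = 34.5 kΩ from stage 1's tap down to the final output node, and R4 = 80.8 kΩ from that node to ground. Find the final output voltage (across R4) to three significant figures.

V_out ≈ 0.551 V

Stage 2 presents R3+R4 = 115300 Ω as a load on stage 1's tap.
Stage 1's lower leg becomes R2‖(R3+R4) = 269.4 Ω, so V_mid = 24.7 × 269.4/8469 = 0.7856 V.
Stage 2 is itself unloaded: V_out = V_mid × R4/(R3+R4) = 0.7856 × 80800/115300 = 0.551 V.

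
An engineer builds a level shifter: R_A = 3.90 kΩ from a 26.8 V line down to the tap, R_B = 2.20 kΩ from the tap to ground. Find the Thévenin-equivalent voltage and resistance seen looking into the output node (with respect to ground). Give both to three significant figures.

V_th is the open-circuit tap voltage: 26.8 × 2.20/(3.90 + 2.20) = 9.67 V.
With the supply zeroed, R_A and R_B appear in parallel from the tap: R_th = R_A‖R_B = (3.90 × 2.20)/6.100 = 1.41 kΩ.

V_th = 9.67 V, R_th = 1.41 kΩ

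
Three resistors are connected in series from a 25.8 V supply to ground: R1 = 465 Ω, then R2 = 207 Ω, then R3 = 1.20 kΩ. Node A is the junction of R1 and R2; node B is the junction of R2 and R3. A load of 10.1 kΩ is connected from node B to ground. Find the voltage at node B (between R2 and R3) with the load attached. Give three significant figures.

At node B, R3 is in parallel with the load: R3‖R_L = 1073 Ω.
Below node A the resistance is R2 + (R3‖R_L) = 1280 Ω, so V_A = 25.8 × 1280/1745 = 18.92 V.
Then V_B = V_A × (R3‖R_L)/(R2 + R3‖R_L) = 18.92 × 1073/1280 = 15.9 V.

V ≈ 15.9 V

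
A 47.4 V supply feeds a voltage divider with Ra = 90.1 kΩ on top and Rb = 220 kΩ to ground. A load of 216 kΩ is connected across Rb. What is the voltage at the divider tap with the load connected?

V_out ≈ 25.9 V

The load sits in parallel with Rb: Rb‖R_L = (220 × 216) / (220 + 216) = 109.0 kΩ.
V_out = 47.4 × 109.0 / (90.1 + 109.0) = 47.4 × 109.0/199.1 = 25.9 V.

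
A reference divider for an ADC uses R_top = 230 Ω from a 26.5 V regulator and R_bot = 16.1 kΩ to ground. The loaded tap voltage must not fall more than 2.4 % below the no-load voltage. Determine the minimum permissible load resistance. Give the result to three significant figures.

Output resistance R_th = R_top‖R_bot = (230 × 16100)/16330 = 226.8 Ω.
The fractional drop is R_th/(R_th + R_L); requiring this ≤ 0.0240 gives R_L ≥ R_th(1/0.0240 − 1) = 226.8 × 40.67 = 9.22 kΩ.

R_L(min) ≈ 9.22 kΩ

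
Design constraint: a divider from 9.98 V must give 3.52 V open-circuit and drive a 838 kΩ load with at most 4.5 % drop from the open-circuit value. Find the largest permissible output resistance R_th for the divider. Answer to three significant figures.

Loading drop = R_th/(R_th + R_L) ≤ 0.0450, so R_th ≤ R_L · ε/(1−ε) = 838 kΩ × 0.0450/0.9550 = 39.5 kΩ.

R_th ≤ 39.5 kΩ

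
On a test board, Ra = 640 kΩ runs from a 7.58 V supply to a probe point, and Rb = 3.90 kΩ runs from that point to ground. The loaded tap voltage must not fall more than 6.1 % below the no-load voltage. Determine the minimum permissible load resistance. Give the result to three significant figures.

R_L(min) ≈ 59.7 kΩ

Output resistance R_th = Ra‖Rb = (640 × 3.90)/643.9 = 3.876 kΩ.
The fractional drop is R_th/(R_th + R_L); requiring this ≤ 0.0610 gives R_L ≥ R_th(1/0.0610 − 1) = 3.876 × 15.39 = 59.7 kΩ.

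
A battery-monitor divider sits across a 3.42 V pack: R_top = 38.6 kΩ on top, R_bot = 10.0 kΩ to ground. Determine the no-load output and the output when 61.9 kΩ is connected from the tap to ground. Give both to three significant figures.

Unloaded: 0.704 V; loaded: 0.624 V

Open-circuit: V = 3.42 × 10.0/(38.6 + 10.0) = 0.704 V.
With the load, R_bot becomes R_bot‖R_L = 8.609 kΩ, so V = 3.42 × 8.609/47.21 = 0.624 V.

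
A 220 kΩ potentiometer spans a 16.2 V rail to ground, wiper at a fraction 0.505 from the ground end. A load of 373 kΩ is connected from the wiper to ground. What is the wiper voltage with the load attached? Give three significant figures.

V ≈ 7.13 V

The wiper splits the pot into (1−α)R = 108.9 kΩ above and αR = 111.1 kΩ below.
Lower section ‖ load = 85.60 kΩ.
V_wiper = 16.2 × 85.60/(108.9 + 85.60) = 7.13 V.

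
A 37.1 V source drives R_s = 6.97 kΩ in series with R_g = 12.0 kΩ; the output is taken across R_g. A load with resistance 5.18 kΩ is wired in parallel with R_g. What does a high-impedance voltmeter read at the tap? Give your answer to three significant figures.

The load sits in parallel with R_g: R_g‖R_L = (12.0 × 5.18) / (12.0 + 5.18) = 3.618 kΩ.
V_out = 37.1 × 3.618 / (6.97 + 3.618) = 37.1 × 3.618/10.59 = 12.7 V.

V_out ≈ 12.7 V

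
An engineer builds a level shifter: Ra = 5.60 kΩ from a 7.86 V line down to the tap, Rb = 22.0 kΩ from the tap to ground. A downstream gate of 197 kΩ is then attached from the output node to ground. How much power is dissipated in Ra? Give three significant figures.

Total resistance from the source is Ra + (Rb‖R_L) = 25.39 kΩ, so I = 7.86/25.39 kΩ = 0.3096 mA.
P = I²·Ra = (0.3096 mA)² × 5.60 kΩ = 0.537 mW.

P ≈ 0.537 mW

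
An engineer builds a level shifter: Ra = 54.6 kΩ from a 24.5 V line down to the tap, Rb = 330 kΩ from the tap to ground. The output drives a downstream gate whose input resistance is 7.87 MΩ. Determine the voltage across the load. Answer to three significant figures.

The load sits in parallel with Rb: Rb‖R_L = (330 × 7870) / (330 + 7870) = 316.7 kΩ.
V_out = 24.5 × 316.7 / (54.6 + 316.7) = 24.5 × 316.7/371.3 = 20.9 V.

V_out ≈ 20.9 V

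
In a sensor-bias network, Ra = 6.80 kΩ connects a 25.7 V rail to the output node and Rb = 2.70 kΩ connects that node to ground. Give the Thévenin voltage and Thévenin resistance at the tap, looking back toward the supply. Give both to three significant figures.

V_th = 7.30 V, R_th = 1.93 kΩ

V_th is the open-circuit tap voltage: 25.7 × 2.70/(6.80 + 2.70) = 7.30 V.
With the supply zeroed, Ra and Rb appear in parallel from the tap: R_th = Ra‖Rb = (6.80 × 2.70)/9.500 = 1.93 kΩ.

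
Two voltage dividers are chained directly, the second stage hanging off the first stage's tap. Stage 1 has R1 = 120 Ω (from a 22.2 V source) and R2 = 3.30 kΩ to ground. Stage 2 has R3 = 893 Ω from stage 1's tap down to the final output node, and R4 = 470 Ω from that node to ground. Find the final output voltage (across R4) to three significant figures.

V_out ≈ 6.81 V

Stage 2 presents R3+R4 = 1363 Ω as a load on stage 1's tap.
Stage 1's lower leg becomes R2‖(R3+R4) = 964.6 Ω, so V_mid = 22.2 × 964.6/1085 = 19.74 V.
Stage 2 is itself unloaded: V_out = V_mid × R4/(R3+R4) = 19.74 × 470/1363 = 6.81 V.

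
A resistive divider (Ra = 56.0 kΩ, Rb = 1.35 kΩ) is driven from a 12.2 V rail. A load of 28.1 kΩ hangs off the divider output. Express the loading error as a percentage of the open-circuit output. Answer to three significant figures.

4.48 %

The divider's output (Thévenin) resistance is Ra‖Rb = 1.318 kΩ.
Fractional drop under load = R_th/(R_th + R_L) = 1.318 / (1.318 + 28.1) = 0.04481.
So the output falls by 4.48 %.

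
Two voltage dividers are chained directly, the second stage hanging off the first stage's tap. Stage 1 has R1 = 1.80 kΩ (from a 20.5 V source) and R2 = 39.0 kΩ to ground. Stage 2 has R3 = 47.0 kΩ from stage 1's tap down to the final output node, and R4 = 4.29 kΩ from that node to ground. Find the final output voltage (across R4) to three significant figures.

Stage 2 presents R3+R4 = 51.29 kΩ as a load on stage 1's tap.
Stage 1's lower leg becomes R2‖(R3+R4) = 22.15 kΩ, so V_mid = 20.5 × 22.15/23.95 = 18.96 V.
Stage 2 is itself unloaded: V_out = V_mid × R4/(R3+R4) = 18.96 × 4.29/51.29 = 1.59 V.

V_out ≈ 1.59 V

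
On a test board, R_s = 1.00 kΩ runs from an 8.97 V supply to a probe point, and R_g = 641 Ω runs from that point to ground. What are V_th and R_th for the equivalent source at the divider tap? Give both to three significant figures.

V_th = 3.50 V, R_th = 391 Ω

V_th is the open-circuit tap voltage: 8.97 × 641/(1000 + 641) = 3.50 V.
With the supply zeroed, R_s and R_g appear in parallel from the tap: R_th = R_s‖R_g = (1000 × 641)/1641 = 391 Ω.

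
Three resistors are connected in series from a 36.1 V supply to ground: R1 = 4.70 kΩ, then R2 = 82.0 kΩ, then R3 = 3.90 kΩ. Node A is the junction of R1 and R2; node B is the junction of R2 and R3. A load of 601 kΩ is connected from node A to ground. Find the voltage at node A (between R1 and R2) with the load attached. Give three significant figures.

Below node A the series string R2+R3 = 85.90 kΩ sits in parallel with the 601 kΩ load: 75.16 kΩ.
V_A = 36.1 × 75.16/(4.70 + 75.16) = 34.0 V.

V ≈ 34.0 V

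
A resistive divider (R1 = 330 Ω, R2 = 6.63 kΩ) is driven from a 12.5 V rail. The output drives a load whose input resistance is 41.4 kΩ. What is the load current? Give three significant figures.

I_L ≈ 0.285 mA

R2‖R_L = 5715 Ω; V_out = 12.5 × 5715/6045 = 11.82 V.
I_L = V_out / R_L = 11.82 / 41.4 kΩ = 0.285 mA.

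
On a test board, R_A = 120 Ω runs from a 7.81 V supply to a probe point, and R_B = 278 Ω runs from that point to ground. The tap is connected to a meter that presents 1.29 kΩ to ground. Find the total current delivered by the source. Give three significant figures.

I ≈ 22.4 mA

R_B‖R_L = 228.7 Ω, so the source sees R_A + R_B‖R_L = 348.7 Ω.
I = 7.81 V / 348.7 Ω = 22.4 mA.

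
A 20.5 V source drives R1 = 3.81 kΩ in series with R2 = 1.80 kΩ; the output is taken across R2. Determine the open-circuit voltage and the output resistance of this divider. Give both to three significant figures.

V_th is the open-circuit tap voltage: 20.5 × 1.80/(3.81 + 1.80) = 6.58 V.
With the supply zeroed, R1 and R2 appear in parallel from the tap: R_th = R1‖R2 = (3.81 × 1.80)/5.610 = 1.22 kΩ.

V_th = 6.58 V, R_th = 1.22 kΩ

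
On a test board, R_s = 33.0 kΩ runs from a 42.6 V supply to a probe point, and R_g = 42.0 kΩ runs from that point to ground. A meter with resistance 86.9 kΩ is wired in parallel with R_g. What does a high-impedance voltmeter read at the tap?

The load sits in parallel with R_g: R_g‖R_L = (42.0 × 86.9) / (42.0 + 86.9) = 28.31 kΩ.
V_out = 42.6 × 28.31 / (33.0 + 28.31) = 42.6 × 28.31/61.31 = 19.7 V.

V_out ≈ 19.7 V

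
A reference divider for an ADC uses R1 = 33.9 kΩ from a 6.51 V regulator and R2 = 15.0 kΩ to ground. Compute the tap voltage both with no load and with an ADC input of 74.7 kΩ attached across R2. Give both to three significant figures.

Unloaded: 2.00 V; loaded: 1.75 V

Open-circuit: V = 6.51 × 15.0/(33.9 + 15.0) = 2.00 V.
With the load, R2 becomes R2‖R_L = 12.49 kΩ, so V = 6.51 × 12.49/46.39 = 1.75 V.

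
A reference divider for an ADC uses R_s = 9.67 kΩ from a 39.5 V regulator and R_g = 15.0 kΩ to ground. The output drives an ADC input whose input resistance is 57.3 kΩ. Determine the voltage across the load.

V_out ≈ 21.8 V

The load sits in parallel with R_g: R_g‖R_L = (15.0 × 57.3) / (15.0 + 57.3) = 11.89 kΩ.
V_out = 39.5 × 11.89 / (9.67 + 11.89) = 39.5 × 11.89/21.56 = 21.8 V.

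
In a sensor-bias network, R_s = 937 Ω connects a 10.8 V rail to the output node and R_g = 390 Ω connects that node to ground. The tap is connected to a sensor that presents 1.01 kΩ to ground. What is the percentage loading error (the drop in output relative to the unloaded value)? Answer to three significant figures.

Unloaded V = 10.8 × 390/1327 = 3.174 V.
Loaded: R_g‖R_L = 281.4 Ω, giving V = 10.8 × 281.4/1218 = 2.494 V.
Drop = (3.174 − 2.494) / 3.174 = 21.4 %.

21.4 %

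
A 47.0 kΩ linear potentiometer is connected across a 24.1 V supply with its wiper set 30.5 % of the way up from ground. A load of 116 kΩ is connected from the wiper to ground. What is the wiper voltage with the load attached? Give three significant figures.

V ≈ 6.77 V

The wiper splits the pot into (1−α)R = 32.67 kΩ above and αR = 14.34 kΩ below.
Lower section ‖ load = 12.76 kΩ.
V_wiper = 24.1 × 12.76/(32.67 + 12.76) = 6.77 V.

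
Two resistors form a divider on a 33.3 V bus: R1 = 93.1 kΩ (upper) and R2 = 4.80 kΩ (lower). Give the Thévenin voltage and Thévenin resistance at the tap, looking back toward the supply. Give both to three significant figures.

V_th = 1.63 V, R_th = 4.56 kΩ

V_th is the open-circuit tap voltage: 33.3 × 4.80/(93.1 + 4.80) = 1.63 V.
With the supply zeroed, R1 and R2 appear in parallel from the tap: R_th = R1‖R2 = (93.1 × 4.80)/97.90 = 4.56 kΩ.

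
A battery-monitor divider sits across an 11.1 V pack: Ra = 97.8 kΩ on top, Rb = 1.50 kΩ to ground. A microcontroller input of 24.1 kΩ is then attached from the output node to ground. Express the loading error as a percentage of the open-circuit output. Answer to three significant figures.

The divider's output (Thévenin) resistance is Ra‖Rb = 1.477 kΩ.
Fractional drop under load = R_th/(R_th + R_L) = 1.477 / (1.477 + 24.1) = 0.05776.
So the output falls by 5.78 %.

5.78 %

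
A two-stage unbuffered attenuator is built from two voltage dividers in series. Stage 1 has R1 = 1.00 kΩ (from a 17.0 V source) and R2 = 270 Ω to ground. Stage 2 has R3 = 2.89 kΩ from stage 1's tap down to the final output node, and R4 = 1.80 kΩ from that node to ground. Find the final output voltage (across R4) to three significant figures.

Stage 2 presents R3+R4 = 4690 Ω as a load on stage 1's tap.
Stage 1's lower leg becomes R2‖(R3+R4) = 255.3 Ω, so V_mid = 17.0 × 255.3/1255 = 3.457 V.
Stage 2 is itself unloaded: V_out = V_mid × R4/(R3+R4) = 3.457 × 1800/4690 = 1.33 V.

V_out ≈ 1.33 V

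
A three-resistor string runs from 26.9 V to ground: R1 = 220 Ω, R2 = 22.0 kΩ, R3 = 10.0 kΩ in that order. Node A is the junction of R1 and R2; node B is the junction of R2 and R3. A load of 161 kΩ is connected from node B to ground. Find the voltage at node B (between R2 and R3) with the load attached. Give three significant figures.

V ≈ 8.01 V

At node B, R3 is in parallel with the load: R3‖R_L = 9415 Ω.
Below node A the resistance is R2 + (R3‖R_L) = 31420 Ω, so V_A = 26.9 × 31420/31640 = 26.71 V.
Then V_B = V_A × (R3‖R_L)/(R2 + R3‖R_L) = 26.71 × 9415/31420 = 8.01 V.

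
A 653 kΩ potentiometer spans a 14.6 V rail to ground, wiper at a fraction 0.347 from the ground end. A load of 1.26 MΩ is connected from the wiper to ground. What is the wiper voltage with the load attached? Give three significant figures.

V ≈ 4.53 V

The wiper splits the pot into (1−α)R = 426.4 kΩ above and αR = 226.6 kΩ below.
Lower section ‖ load = 192.1 kΩ.
V_wiper = 14.6 × 192.1/(426.4 + 192.1) = 4.53 V.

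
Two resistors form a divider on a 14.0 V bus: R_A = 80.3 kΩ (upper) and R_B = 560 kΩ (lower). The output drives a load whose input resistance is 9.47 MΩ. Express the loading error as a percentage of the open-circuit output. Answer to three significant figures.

The divider's output (Thévenin) resistance is R_A‖R_B = 70.23 kΩ.
Fractional drop under load = R_th/(R_th + R_L) = 70.23 / (70.23 + 9470) = 0.007361.
So the output falls by 0.736 %.

0.736 %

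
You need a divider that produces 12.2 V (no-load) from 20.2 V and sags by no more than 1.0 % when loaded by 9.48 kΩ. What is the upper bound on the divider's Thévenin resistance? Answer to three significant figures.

R_th ≤ 95.8 Ω

Loading drop = R_th/(R_th + R_L) ≤ 0.0100, so R_th ≤ R_L · ε/(1−ε) = 9.48 kΩ × 0.0100/0.9900 = 95.8 Ω.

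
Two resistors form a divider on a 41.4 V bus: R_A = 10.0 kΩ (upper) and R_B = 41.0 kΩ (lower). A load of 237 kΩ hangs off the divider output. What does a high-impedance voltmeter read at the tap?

The load sits in parallel with R_B: R_B‖R_L = (41.0 × 237) / (41.0 + 237) = 34.95 kΩ.
V_out = 41.4 × 34.95 / (10.0 + 34.95) = 41.4 × 34.95/44.95 = 32.2 V.

V_out ≈ 32.2 V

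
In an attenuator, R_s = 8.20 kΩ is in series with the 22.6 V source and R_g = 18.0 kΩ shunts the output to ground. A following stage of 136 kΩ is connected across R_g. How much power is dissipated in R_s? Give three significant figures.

Total resistance from the source is R_s + (R_g‖R_L) = 24.10 kΩ, so I = 22.6/24.10 kΩ = 0.9379 mA.
P = I²·R_s = (0.9379 mA)² × 8.20 kΩ = 7.21 mW.

P ≈ 7.21 mW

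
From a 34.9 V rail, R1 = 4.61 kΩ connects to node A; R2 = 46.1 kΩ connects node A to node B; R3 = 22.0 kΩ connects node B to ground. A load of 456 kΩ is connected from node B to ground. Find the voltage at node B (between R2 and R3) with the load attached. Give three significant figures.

V ≈ 10.2 V

At node B, R3 is in parallel with the load: R3‖R_L = 20.99 kΩ.
Below node A the resistance is R2 + (R3‖R_L) = 67.09 kΩ, so V_A = 34.9 × 67.09/71.70 = 32.66 V.
Then V_B = V_A × (R3‖R_L)/(R2 + R3‖R_L) = 32.66 × 20.99/67.09 = 10.2 V.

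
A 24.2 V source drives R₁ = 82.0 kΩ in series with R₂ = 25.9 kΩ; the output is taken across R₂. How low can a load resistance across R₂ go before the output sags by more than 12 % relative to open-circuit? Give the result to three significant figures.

Output resistance R_th = R₁‖R₂ = (82.0 × 25.9)/107.9 = 19.68 kΩ.
The fractional drop is R_th/(R_th + R_L); requiring this ≤ 0.120 gives R_L ≥ R_th(1/0.120 − 1) = 19.68 × 7.333 = 144 kΩ.

R_L(min) ≈ 144 kΩ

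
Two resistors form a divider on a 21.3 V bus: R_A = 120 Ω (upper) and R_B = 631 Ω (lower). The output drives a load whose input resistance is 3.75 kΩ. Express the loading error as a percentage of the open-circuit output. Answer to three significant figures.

The divider's output (Thévenin) resistance is R_A‖R_B = 100.8 Ω.
Fractional drop under load = R_th/(R_th + R_L) = 100.8 / (100.8 + 3750) = 0.02618.
So the output falls by 2.62 %.

2.62 %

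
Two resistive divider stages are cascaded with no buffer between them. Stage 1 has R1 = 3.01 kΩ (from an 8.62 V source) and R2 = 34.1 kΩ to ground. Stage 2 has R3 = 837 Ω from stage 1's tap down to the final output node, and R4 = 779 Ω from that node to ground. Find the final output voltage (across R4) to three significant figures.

Stage 2 presents R3+R4 = 1616 Ω as a load on stage 1's tap.
Stage 1's lower leg becomes R2‖(R3+R4) = 1543 Ω, so V_mid = 8.62 × 1543/4553 = 2.921 V.
Stage 2 is itself unloaded: V_out = V_mid × R4/(R3+R4) = 2.921 × 779/1616 = 1.41 V.

V_out ≈ 1.41 V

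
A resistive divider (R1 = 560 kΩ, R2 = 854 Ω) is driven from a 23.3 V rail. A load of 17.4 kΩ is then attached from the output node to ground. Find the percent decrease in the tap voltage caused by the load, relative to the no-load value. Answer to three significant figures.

The divider's output (Thévenin) resistance is R1‖R2 = 852.7 Ω.
Fractional drop under load = R_th/(R_th + R_L) = 852.7 / (852.7 + 17400) = 0.04672.
So the output falls by 4.67 %.

4.67 %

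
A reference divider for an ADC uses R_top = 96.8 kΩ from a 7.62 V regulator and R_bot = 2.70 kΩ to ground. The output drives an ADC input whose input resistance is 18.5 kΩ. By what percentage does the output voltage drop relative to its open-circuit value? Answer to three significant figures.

12.4 %

Unloaded V = 7.62 × 2.70/99.50 = 0.20677 V.
Loaded: R_bot‖R_L = 2.356 kΩ, giving V = 7.62 × 2.356/99.16 = 0.18107 V.
Drop = (0.20677 − 0.18107) / 0.20677 = 12.4 %.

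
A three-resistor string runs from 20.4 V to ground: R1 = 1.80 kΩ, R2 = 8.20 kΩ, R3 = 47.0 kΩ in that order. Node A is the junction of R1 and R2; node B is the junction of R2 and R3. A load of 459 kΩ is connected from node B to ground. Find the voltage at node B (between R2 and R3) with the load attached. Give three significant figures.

At node B, R3 is in parallel with the load: R3‖R_L = 42.63 kΩ.
Below node A the resistance is R2 + (R3‖R_L) = 50.83 kΩ, so V_A = 20.4 × 50.83/52.63 = 19.70 V.
Then V_B = V_A × (R3‖R_L)/(R2 + R3‖R_L) = 19.70 × 42.63/50.83 = 16.5 V.

V ≈ 16.5 V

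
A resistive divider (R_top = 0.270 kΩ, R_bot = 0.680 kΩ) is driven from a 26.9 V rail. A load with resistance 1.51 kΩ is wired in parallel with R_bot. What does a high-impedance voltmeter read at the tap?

The load sits in parallel with R_bot: R_bot‖R_L = (680 × 1510) / (680 + 1510) = 468.9 Ω.
V_out = 26.9 × 468.9 / (270 + 468.9) = 26.9 × 468.9/738.9 = 17.1 V.
(Unloaded it would have been 19.3 V.)

V_out ≈ 17.1 V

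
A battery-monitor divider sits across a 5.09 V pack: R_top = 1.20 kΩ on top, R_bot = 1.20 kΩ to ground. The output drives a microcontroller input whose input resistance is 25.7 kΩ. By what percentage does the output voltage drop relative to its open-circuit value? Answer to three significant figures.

The divider's output (Thévenin) resistance is R_top‖R_bot = 0.6000 kΩ.
Fractional drop under load = R_th/(R_th + R_L) = 0.6000 / (0.6000 + 25.7) = 0.02281.
So the output falls by 2.28 %.

2.28 %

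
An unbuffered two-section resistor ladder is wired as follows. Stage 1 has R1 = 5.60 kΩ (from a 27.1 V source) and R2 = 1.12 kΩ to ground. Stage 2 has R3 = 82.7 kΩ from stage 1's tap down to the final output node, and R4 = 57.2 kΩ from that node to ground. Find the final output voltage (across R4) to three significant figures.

V_out ≈ 1.83 V

Stage 2 presents R3+R4 = 139.9 kΩ as a load on stage 1's tap.
Stage 1's lower leg becomes R2‖(R3+R4) = 1.111 kΩ, so V_mid = 27.1 × 1.111/6.711 = 4.487 V.
Stage 2 is itself unloaded: V_out = V_mid × R4/(R3+R4) = 4.487 × 57.2/139.9 = 1.83 V.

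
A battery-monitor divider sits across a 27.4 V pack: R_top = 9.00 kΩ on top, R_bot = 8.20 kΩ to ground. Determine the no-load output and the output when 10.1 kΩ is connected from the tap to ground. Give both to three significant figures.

Open-circuit: V = 27.4 × 8.20/(9.00 + 8.20) = 13.1 V.
With the load, R_bot becomes R_bot‖R_L = 4.526 kΩ, so V = 27.4 × 4.526/13.53 = 9.17 V.

Unloaded: 13.1 V; loaded: 9.17 V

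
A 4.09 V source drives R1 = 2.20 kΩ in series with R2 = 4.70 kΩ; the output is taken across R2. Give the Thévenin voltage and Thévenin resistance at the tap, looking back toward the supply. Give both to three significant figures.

V_th is the open-circuit tap voltage: 4.09 × 4.70/(2.20 + 4.70) = 2.79 V.
With the supply zeroed, R1 and R2 appear in parallel from the tap: R_th = R1‖R2 = (2.20 × 4.70)/6.900 = 1.50 kΩ.

V_th = 2.79 V, R_th = 1.50 kΩ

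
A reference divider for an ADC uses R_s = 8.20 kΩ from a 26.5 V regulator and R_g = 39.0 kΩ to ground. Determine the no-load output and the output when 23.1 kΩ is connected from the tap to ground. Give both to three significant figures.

Open-circuit: V = 26.5 × 39.0/(8.20 + 39.0) = 21.9 V.
With the load, R_g becomes R_g‖R_L = 14.51 kΩ, so V = 26.5 × 14.51/22.71 = 16.9 V.

Unloaded: 21.9 V; loaded: 16.9 V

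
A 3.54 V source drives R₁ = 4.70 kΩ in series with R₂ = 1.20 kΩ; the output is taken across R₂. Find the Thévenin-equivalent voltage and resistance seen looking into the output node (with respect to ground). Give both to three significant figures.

V_th = 0.720 V, R_th = 956 Ω

V_th is the open-circuit tap voltage: 3.54 × 1.20/(4.70 + 1.20) = 0.720 V.
With the supply zeroed, R₁ and R₂ appear in parallel from the tap: R_th = R₁‖R₂ = (4.70 × 1.20)/5.900 = 956 Ω.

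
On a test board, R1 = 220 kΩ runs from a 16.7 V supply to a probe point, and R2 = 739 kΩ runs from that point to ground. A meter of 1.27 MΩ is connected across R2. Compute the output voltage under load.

The load sits in parallel with R2: R2‖R_L = (739 × 1270) / (739 + 1270) = 467.2 kΩ.
V_out = 16.7 × 467.2 / (220 + 467.2) = 16.7 × 467.2/687.2 = 11.4 V.

V_out ≈ 11.4 V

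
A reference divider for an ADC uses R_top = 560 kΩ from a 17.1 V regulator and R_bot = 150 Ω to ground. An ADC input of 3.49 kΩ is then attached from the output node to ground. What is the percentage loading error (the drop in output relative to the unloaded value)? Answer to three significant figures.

The divider's output (Thévenin) resistance is R_top‖R_bot = 150.0 Ω.
Fractional drop under load = R_th/(R_th + R_L) = 150.0 / (150.0 + 3490) = 0.04120.
So the output falls by 4.12 %.

4.12 %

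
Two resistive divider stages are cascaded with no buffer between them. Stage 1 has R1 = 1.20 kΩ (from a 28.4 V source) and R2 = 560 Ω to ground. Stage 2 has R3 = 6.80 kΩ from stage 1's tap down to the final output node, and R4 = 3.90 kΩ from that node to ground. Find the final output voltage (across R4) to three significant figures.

Stage 2 presents R3+R4 = 10700 Ω as a load on stage 1's tap.
Stage 1's lower leg becomes R2‖(R3+R4) = 532.1 Ω, so V_mid = 28.4 × 532.1/1732 = 8.725 V.
Stage 2 is itself unloaded: V_out = V_mid × R4/(R3+R4) = 8.725 × 3900/10700 = 3.18 V.

V_out ≈ 3.18 V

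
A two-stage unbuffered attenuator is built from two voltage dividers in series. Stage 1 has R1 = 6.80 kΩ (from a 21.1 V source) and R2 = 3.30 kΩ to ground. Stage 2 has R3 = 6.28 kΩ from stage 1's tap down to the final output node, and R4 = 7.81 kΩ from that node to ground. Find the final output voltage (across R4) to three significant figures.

Stage 2 presents R3+R4 = 14.09 kΩ as a load on stage 1's tap.
Stage 1's lower leg becomes R2‖(R3+R4) = 2.674 kΩ, so V_mid = 21.1 × 2.674/9.474 = 5.955 V.
Stage 2 is itself unloaded: V_out = V_mid × R4/(R3+R4) = 5.955 × 7.81/14.09 = 3.30 V.

V_out ≈ 3.30 V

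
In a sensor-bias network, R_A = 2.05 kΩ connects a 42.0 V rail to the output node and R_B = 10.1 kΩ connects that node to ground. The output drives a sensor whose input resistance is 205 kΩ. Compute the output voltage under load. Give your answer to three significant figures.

The load sits in parallel with R_B: R_B‖R_L = (10.1 × 205) / (10.1 + 205) = 9.626 kΩ.
V_out = 42.0 × 9.626 / (2.05 + 9.626) = 42.0 × 9.626/11.68 = 34.6 V.
(Unloaded it would have been 34.9 V.)

V_out ≈ 34.6 V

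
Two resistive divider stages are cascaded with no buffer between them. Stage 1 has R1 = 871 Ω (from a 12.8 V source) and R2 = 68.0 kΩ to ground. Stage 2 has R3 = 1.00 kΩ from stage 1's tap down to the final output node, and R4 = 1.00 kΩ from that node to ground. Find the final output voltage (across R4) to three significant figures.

Stage 2 presents R3+R4 = 2000 Ω as a load on stage 1's tap.
Stage 1's lower leg becomes R2‖(R3+R4) = 1943 Ω, so V_mid = 12.8 × 1943/2814 = 8.838 V.
Stage 2 is itself unloaded: V_out = V_mid × R4/(R3+R4) = 8.838 × 1000/2000 = 4.42 V.

V_out ≈ 4.42 V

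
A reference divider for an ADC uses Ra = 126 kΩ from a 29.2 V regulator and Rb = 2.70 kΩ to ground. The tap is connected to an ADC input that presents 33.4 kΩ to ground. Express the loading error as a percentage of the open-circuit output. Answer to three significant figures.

7.33 %

The divider's output (Thévenin) resistance is Ra‖Rb = 2.643 kΩ.
Fractional drop under load = R_th/(R_th + R_L) = 2.643 / (2.643 + 33.4) = 0.07334.
So the output falls by 7.33 %.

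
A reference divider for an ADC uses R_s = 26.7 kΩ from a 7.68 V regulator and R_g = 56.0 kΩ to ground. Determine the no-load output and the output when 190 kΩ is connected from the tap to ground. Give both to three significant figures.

Open-circuit: V = 7.68 × 56.0/(26.7 + 56.0) = 5.20 V.
With the load, R_g becomes R_g‖R_L = 43.25 kΩ, so V = 7.68 × 43.25/69.95 = 4.75 V.

Unloaded: 5.20 V; loaded: 4.75 V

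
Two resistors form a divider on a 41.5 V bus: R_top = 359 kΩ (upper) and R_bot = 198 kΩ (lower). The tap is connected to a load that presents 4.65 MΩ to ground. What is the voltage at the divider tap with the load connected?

The load sits in parallel with R_bot: R_bot‖R_L = (198 × 4650) / (198 + 4650) = 189.9 kΩ.
V_out = 41.5 × 189.9 / (359 + 189.9) = 41.5 × 189.9/548.9 = 14.4 V.

V_out ≈ 14.4 V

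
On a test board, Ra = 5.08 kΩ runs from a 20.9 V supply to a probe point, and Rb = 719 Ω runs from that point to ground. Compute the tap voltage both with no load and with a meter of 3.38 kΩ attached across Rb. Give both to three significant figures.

Unloaded: 2.59 V; loaded: 2.18 V

Open-circuit: V = 20.9 × 719/(5080 + 719) = 2.59 V.
With the load, Rb becomes Rb‖R_L = 592.9 Ω, so V = 20.9 × 592.9/5673 = 2.18 V.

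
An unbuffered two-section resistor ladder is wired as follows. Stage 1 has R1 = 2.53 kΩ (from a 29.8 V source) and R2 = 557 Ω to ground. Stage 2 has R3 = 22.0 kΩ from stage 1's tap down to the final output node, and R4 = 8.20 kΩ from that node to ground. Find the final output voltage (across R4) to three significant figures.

Stage 2 presents R3+R4 = 30200 Ω as a load on stage 1's tap.
Stage 1's lower leg becomes R2‖(R3+R4) = 546.9 Ω, so V_mid = 29.8 × 546.9/3077 = 5.297 V.
Stage 2 is itself unloaded: V_out = V_mid × R4/(R3+R4) = 5.297 × 8200/30200 = 1.44 V.

V_out ≈ 1.44 V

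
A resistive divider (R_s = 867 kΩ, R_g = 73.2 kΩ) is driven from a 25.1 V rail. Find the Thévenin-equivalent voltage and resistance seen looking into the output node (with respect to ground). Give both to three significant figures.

V_th is the open-circuit tap voltage: 25.1 × 73.2/(867 + 73.2) = 1.95 V.
With the supply zeroed, R_s and R_g appear in parallel from the tap: R_th = R_s‖R_g = (867 × 73.2)/940.2 = 67.5 kΩ.

V_th = 1.95 V, R_th = 67.5 kΩ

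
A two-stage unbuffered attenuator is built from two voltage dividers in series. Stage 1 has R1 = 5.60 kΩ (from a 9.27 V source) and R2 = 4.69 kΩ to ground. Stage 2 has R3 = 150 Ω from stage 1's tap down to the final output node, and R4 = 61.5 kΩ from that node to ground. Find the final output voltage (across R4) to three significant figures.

Stage 2 presents R3+R4 = 61650 Ω as a load on stage 1's tap.
Stage 1's lower leg becomes R2‖(R3+R4) = 4358 Ω, so V_mid = 9.27 × 4358/9958 = 4.057 V.
Stage 2 is itself unloaded: V_out = V_mid × R4/(R3+R4) = 4.057 × 61500/61650 = 4.05 V.

V_out ≈ 4.05 V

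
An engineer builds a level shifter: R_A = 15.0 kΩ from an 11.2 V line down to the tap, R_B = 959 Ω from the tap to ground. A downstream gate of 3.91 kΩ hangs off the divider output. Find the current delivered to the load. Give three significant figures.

R_B‖R_L = 770.1 Ω; V_out = 11.2 × 770.1/15770 = 0.5469 V.
I_L = V_out / R_L = 0.5469 / 3.91 kΩ = 0.140 mA.

I_L ≈ 0.140 mA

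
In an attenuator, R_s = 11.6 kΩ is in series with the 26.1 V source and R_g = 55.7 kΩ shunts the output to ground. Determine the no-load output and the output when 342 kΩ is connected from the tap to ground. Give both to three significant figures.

Open-circuit: V = 26.1 × 55.7/(11.6 + 55.7) = 21.6 V.
With the load, R_g becomes R_g‖R_L = 47.90 kΩ, so V = 26.1 × 47.90/59.50 = 21.0 V.

Unloaded: 21.6 V; loaded: 21.0 V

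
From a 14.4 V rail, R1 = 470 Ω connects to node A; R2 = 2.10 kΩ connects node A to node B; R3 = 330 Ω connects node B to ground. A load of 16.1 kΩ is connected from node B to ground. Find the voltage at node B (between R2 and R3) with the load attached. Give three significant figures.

V ≈ 1.61 V

At node B, R3 is in parallel with the load: R3‖R_L = 323.4 Ω.
Below node A the resistance is R2 + (R3‖R_L) = 2423 Ω, so V_A = 14.4 × 2423/2893 = 12.06 V.
Then V_B = V_A × (R3‖R_L)/(R2 + R3‖R_L) = 12.06 × 323.4/2423 = 1.61 V.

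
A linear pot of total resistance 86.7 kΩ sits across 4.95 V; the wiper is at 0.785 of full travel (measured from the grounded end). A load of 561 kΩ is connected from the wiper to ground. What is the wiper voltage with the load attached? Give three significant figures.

The wiper splits the pot into (1−α)R = 18.64 kΩ above and αR = 68.06 kΩ below.
Lower section ‖ load = 60.70 kΩ.
V_wiper = 4.95 × 60.70/(18.64 + 60.70) = 3.79 V.

V ≈ 3.79 V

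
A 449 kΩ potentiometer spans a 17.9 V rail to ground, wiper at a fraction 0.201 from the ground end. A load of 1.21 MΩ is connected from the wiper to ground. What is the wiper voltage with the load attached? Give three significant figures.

The wiper splits the pot into (1−α)R = 358.8 kΩ above and αR = 90.25 kΩ below.
Lower section ‖ load = 83.98 kΩ.
V_wiper = 17.9 × 83.98/(358.8 + 83.98) = 3.40 V.

V ≈ 3.40 V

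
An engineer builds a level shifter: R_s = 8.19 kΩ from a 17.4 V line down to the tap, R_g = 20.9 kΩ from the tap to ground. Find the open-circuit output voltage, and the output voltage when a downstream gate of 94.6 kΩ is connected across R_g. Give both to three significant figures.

Unloaded: 12.5 V; loaded: 11.8 V

Open-circuit: V = 17.4 × 20.9/(8.19 + 20.9) = 12.5 V.
With the load, R_g becomes R_g‖R_L = 17.12 kΩ, so V = 17.4 × 17.12/25.31 = 11.8 V.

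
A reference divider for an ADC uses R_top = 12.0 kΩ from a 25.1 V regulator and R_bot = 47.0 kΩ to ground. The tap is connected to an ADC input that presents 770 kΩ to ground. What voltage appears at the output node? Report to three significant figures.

The load sits in parallel with R_bot: R_bot‖R_L = (47.0 × 770) / (47.0 + 770) = 44.30 kΩ.
V_out = 25.1 × 44.30 / (12.0 + 44.30) = 25.1 × 44.30/56.30 = 19.7 V.
(Unloaded it would have been 20.0 V.)

V_out ≈ 19.7 V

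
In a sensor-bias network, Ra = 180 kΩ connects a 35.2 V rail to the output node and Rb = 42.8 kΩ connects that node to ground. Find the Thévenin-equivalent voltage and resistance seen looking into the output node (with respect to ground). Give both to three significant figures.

V_th is the open-circuit tap voltage: 35.2 × 42.8/(180 + 42.8) = 6.76 V.
With the supply zeroed, Ra and Rb appear in parallel from the tap: R_th = Ra‖Rb = (180 × 42.8)/222.8 = 34.6 kΩ.

V_th = 6.76 V, R_th = 34.6 kΩ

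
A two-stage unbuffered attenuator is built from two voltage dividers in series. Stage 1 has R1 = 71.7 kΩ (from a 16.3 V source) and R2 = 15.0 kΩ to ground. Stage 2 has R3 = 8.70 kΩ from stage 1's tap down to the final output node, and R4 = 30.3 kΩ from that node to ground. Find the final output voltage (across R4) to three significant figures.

V_out ≈ 1.66 V

Stage 2 presents R3+R4 = 39.00 kΩ as a load on stage 1's tap.
Stage 1's lower leg becomes R2‖(R3+R4) = 10.83 kΩ, so V_mid = 16.3 × 10.83/82.53 = 2.140 V.
Stage 2 is itself unloaded: V_out = V_mid × R4/(R3+R4) = 2.140 × 30.3/39.00 = 1.66 V.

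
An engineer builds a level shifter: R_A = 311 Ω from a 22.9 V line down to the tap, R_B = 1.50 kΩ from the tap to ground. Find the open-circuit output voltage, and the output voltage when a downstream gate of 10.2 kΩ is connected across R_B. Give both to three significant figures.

Unloaded: 19.0 V; loaded: 18.5 V

Open-circuit: V = 22.9 × 1500/(311 + 1500) = 19.0 V.
With the load, R_B becomes R_B‖R_L = 1308 Ω, so V = 22.9 × 1308/1619 = 18.5 V.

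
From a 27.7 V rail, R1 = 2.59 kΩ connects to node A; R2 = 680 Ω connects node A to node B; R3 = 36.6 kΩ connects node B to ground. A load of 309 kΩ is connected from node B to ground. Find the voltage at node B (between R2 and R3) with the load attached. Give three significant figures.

At node B, R3 is in parallel with the load: R3‖R_L = 32720 Ω.
Below node A the resistance is R2 + (R3‖R_L) = 33400 Ω, so V_A = 27.7 × 33400/35990 = 25.71 V.
Then V_B = V_A × (R3‖R_L)/(R2 + R3‖R_L) = 25.71 × 32720/33400 = 25.2 V.

V ≈ 25.2 V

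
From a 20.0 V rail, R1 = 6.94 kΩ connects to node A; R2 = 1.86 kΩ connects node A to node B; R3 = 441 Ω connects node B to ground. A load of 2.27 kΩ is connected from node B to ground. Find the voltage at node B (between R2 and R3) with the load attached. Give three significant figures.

At node B, R3 is in parallel with the load: R3‖R_L = 369.3 Ω.
Below node A the resistance is R2 + (R3‖R_L) = 2229 Ω, so V_A = 20.0 × 2229/9169 = 4.862 V.
Then V_B = V_A × (R3‖R_L)/(R2 + R3‖R_L) = 4.862 × 369.3/2229 = 0.805 V.

V ≈ 0.805 V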